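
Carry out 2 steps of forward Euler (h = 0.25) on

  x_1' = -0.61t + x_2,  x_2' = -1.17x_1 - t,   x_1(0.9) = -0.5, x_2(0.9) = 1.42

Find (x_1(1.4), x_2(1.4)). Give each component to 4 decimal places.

Euler on (x_1,x_2): x_1_{n+1} = x_1_n + h·x_1', x_2_{n+1} = x_2_n + h·x_2'.
0.900000: (-0.500000, 1.420000); f=(0.871000, -0.315000) → (-0.282250, 1.341250)
1.150000: (-0.282250, 1.341250); f=(0.639750, -0.819767) → (-0.122313, 1.136308)
(x_1(1.4), x_2(1.4)) ≈ (-0.1223, 1.1363)

-0.1223, 1.1363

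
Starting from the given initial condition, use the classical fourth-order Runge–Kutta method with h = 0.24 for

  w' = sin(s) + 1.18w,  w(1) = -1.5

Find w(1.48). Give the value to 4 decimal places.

RK4: k1 = f(s_n, w_n); k2 = f(s_n + h/2, w_n + (h/2)·k1); k3 = f(s_n + h/2, w_n + (h/2)·k2); k4 = f(s_n + h, w_n + h·k3); w_{n+1} = w_n + (h/6)·(k1 + 2k2 + 2k3 + k4).
s=1.000000, w=-1.500000:
  k1 = f(1.000000, -1.500000) = -0.928529
  k2 = f(1.120000, -1.611423) = -1.001379
  k3 = f(1.120000, -1.620166) = -1.011695
  k4 = f(1.240000, -1.742807) = -1.110728
  w ← -1.500000 + (0.24/6)·(k1 + 2k2 + 2k3 + k4) = -1.742616
s=1.240000, w=-1.742616:
  k1 = f(1.240000, -1.742616) = -1.110503
  k2 = f(1.360000, -1.875877) = -1.235670
  k3 = f(1.360000, -1.890897) = -1.253393
  k4 = f(1.480000, -2.043431) = -1.415367
  w ← -1.742616 + (0.24/6)·(k1 + 2k2 + 2k3 + k4) = -2.042776
w(1.48) ≈ -2.0428

-2.0428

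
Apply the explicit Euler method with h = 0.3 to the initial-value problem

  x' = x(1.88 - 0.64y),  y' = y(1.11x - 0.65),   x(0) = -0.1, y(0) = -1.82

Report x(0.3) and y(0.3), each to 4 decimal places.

Euler on (x,y): x_{n+1} = x_n + h·x', y_{n+1} = y_n + h·y'.
0.000000: (-0.100000, -1.820000); f=(-0.304480, 1.385020) → (-0.191344, -1.404494)
(x(0.3), y(0.3)) ≈ (-0.1913, -1.4045)

-0.1913, -1.4045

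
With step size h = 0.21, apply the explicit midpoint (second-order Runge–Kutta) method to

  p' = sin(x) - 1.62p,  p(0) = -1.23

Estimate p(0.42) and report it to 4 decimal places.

Midpoint: k1 = f(x_n, p_n); k2 = f(x_n + h/2, p_n + (h/2)·k1); p_{n+1} = p_n + h·k2.
x=0.000000, p=-1.230000:
  k1 = f(0.000000, -1.230000) = 1.992600
  k2 = f(0.105000, -1.020777) = 1.758466
  p ← -1.230000 + 0.21·1.758466 = -0.860722
x=0.210000, p=-0.860722:
  k1 = f(0.210000, -0.860722) = 1.602830
  k2 = f(0.315000, -0.692425) = 1.431545
  p ← -0.860722 + 0.21·1.431545 = -0.560098
p(0.42) ≈ -0.5601

-0.5601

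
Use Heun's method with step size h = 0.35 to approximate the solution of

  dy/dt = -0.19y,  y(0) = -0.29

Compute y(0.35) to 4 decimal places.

-0.2714

Heun: k1 = f(t_n, y_n); k2 = f(t_n + h, y_n + h·k1); y_{n+1} = y_n + (h/2)·(k1 + k2).
t=0.000000, y=-0.290000:
  k1 = f(0.000000, -0.290000) = 0.055100
  k2 = f(0.350000, -0.270715) = 0.051436
  y ← -0.290000 + (0.35/2)·(0.055100 + 0.051436) = -0.271356
y(0.35) ≈ -0.2714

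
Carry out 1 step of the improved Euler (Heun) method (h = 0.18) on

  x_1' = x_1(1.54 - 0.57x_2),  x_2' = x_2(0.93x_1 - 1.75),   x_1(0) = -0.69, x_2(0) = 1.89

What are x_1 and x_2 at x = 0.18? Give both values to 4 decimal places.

-0.7811, 1.2463

Heun on (x_1,x_2): k1 = f(x_n, state_n); k2 = f(x_n + h, state_n + h·k1); state_{n+1} = state_n + (h/2)·(k1 + k2).
0.000000: (-0.690000, 1.890000)
  k1 = (-0.319263, -4.520313)
  predictor → (-0.747467, 1.076344)
  k2 = (-0.692517, -2.631816)
  → (-0.781060, 1.246308)
(x_1(0.18), x_2(0.18)) ≈ (-0.7811, 1.2463)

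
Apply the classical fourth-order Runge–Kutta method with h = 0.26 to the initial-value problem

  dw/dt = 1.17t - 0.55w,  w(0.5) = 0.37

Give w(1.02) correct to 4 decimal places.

RK4: k1 = f(t_n, w_n); k2 = f(t_n + h/2, w_n + (h/2)·k1); k3 = f(t_n + h/2, w_n + (h/2)·k2); k4 = f(t_n + h, w_n + h·k3); w_{n+1} = w_n + (h/6)·(k1 + 2k2 + 2k3 + k4).
t=0.500000, w=0.370000:
  k1 = f(0.500000, 0.370000) = 0.381500
  k2 = f(0.630000, 0.419595) = 0.506323
  k3 = f(0.630000, 0.435822) = 0.497398
  k4 = f(0.760000, 0.499323) = 0.614572
  w ← 0.370000 + (0.26/6)·(k1 + 2k2 + 2k3 + k4) = 0.500152
t=0.760000, w=0.500152:
  k1 = f(0.760000, 0.500152) = 0.614116
  k2 = f(0.890000, 0.579987) = 0.722307
  k3 = f(0.890000, 0.594052) = 0.714571
  k4 = f(1.020000, 0.685941) = 0.816133
  w ← 0.500152 + (0.26/6)·(k1 + 2k2 + 2k3 + k4) = 0.686659
w(1.02) ≈ 0.6867

0.6867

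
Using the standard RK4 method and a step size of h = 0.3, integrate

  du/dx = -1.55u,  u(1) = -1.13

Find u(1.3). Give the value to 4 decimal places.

-0.7100

RK4: k1 = f(x_n, u_n); k2 = f(x_n + h/2, u_n + (h/2)·k1); k3 = f(x_n + h/2, u_n + (h/2)·k2); k4 = f(x_n + h, u_n + h·k3); u_{n+1} = u_n + (h/6)·(k1 + 2k2 + 2k3 + k4).
x=1.000000, u=-1.130000:
  k1 = f(1.000000, -1.130000) = 1.751500
  k2 = f(1.150000, -0.867275) = 1.344276
  k3 = f(1.150000, -0.928359) = 1.438956
  k4 = f(1.300000, -0.698313) = 1.082386
  u ← -1.130000 + (0.3/6)·(k1 + 2k2 + 2k3 + k4) = -0.709983
u(1.3) ≈ -0.7100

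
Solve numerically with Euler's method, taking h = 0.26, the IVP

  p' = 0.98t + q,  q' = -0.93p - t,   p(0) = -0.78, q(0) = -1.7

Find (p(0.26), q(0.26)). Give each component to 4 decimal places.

Euler on (p,q): p_{n+1} = p_n + h·p', q_{n+1} = q_n + h·q'.
0.000000: (-0.780000, -1.700000); f=(-1.700000, 0.725400) → (-1.222000, -1.511396)
(p(0.26), q(0.26)) ≈ (-1.2220, -1.5114)

-1.2220, -1.5114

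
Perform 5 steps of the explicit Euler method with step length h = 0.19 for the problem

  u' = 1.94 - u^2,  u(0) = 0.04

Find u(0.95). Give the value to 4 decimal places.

1.2861

Euler: u_{n+1} = u_n + h·f(t_n, u_n).
t=0.000000, u=0.040000: f=1.938400 → u ← 0.040000 + 0.19·1.938400 = 0.408296
t=0.190000, u=0.408296: f=1.773294 → u ← 0.408296 + 0.19·1.773294 = 0.745222
t=0.380000, u=0.745222: f=1.384644 → u ← 0.745222 + 0.19·1.384644 = 1.008304
t=0.570000, u=1.008304: f=0.923322 → u ← 1.008304 + 0.19·0.923322 = 1.183736
t=0.760000, u=1.183736: f=0.538770 → u ← 1.183736 + 0.19·0.538770 = 1.286102
u(0.95) ≈ 1.2861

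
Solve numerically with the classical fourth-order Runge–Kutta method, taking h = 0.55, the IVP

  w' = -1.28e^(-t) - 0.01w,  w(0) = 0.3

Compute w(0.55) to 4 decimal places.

-0.2415

RK4: k1 = f(t_n, w_n); k2 = f(t_n + h/2, w_n + (h/2)·k1); k3 = f(t_n + h/2, w_n + (h/2)·k2); k4 = f(t_n + h, w_n + h·k3); w_{n+1} = w_n + (h/6)·(k1 + 2k2 + 2k3 + k4).
t=0.000000, w=0.300000:
  k1 = f(0.000000, 0.300000) = -1.283000
  k2 = f(0.275000, -0.052825) = -0.971724
  k3 = f(0.275000, 0.032776) = -0.972580
  k4 = f(0.550000, -0.234919) = -0.736147
  w ← 0.300000 + (0.55/6)·(k1 + 2k2 + 2k3 + k4) = -0.241544
w(0.55) ≈ -0.2415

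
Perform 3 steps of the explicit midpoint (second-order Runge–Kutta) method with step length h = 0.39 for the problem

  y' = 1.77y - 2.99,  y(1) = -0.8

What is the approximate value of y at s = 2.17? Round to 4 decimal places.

-16.1661

Midpoint: k1 = f(s_n, y_n); k2 = f(s_n + h/2, y_n + (h/2)·k1); y_{n+1} = y_n + h·k2.
s=1.000000, y=-0.800000:
  k1 = f(1.000000, -0.800000) = -4.406000
  k2 = f(1.195000, -1.659170) = -5.926731
  y ← -0.800000 + 0.39·(-5.926731) = -3.111425
s=1.390000, y=-3.111425:
  k1 = f(1.390000, -3.111425) = -8.497222
  k2 = f(1.585000, -4.768383) = -11.430039
  y ← -3.111425 + 0.39·(-11.430039) = -7.569140
s=1.780000, y=-7.569140:
  k1 = f(1.780000, -7.569140) = -16.387378
  k2 = f(1.975000, -10.764679) = -22.043482
  y ← -7.569140 + 0.39·(-22.043482) = -16.166098
y(2.17) ≈ -16.1661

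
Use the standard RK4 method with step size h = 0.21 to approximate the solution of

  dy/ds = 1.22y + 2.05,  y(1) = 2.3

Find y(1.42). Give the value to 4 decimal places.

RK4: k1 = f(s_n, y_n); k2 = f(s_n + h/2, y_n + (h/2)·k1); k3 = f(s_n + h/2, y_n + (h/2)·k2); k4 = f(s_n + h, y_n + h·k3); y_{n+1} = y_n + (h/6)·(k1 + 2k2 + 2k3 + k4).
s=1.000000, y=2.300000:
  k1 = f(1.000000, 2.300000) = 4.856000
  k2 = f(1.105000, 2.809880) = 5.478054
  k3 = f(1.105000, 2.875196) = 5.557739
  k4 = f(1.210000, 3.467125) = 6.279893
  y ← 2.300000 + (0.21/6)·(k1 + 2k2 + 2k3 + k4) = 3.462262
s=1.210000, y=3.462262:
  k1 = f(1.210000, 3.462262) = 6.273959
  k2 = f(1.315000, 4.121027) = 7.077653
  k3 = f(1.315000, 4.205415) = 7.180607
  k4 = f(1.420000, 4.970189) = 8.113631
  y ← 3.462262 + (0.21/6)·(k1 + 2k2 + 2k3 + k4) = 4.963906
y(1.42) ≈ 4.9639

4.9639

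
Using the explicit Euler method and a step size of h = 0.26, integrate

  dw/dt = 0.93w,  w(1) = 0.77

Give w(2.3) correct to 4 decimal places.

Euler: w_{n+1} = w_n + h·f(t_n, w_n).
t=1.000000, w=0.770000: f=0.716100 → w ← 0.770000 + 0.26·0.716100 = 0.956186
t=1.260000, w=0.956186: f=0.889253 → w ← 0.956186 + 0.26·0.889253 = 1.187392
t=1.520000, w=1.187392: f=1.104274 → w ← 1.187392 + 0.26·1.104274 = 1.474503
t=1.780000, w=1.474503: f=1.371288 → w ← 1.474503 + 0.26·1.371288 = 1.831038
t=2.040000, w=1.831038: f=1.702865 → w ← 1.831038 + 0.26·1.702865 = 2.273783
w(2.3) ≈ 2.2738

2.2738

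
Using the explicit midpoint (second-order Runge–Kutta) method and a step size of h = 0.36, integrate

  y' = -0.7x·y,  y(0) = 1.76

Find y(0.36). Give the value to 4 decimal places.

Midpoint: k1 = f(x_n, y_n); k2 = f(x_n + h/2, y_n + (h/2)·k1); y_{n+1} = y_n + h·k2.
x=0.000000, y=1.760000:
  k1 = f(0.000000, 1.760000) = 0.000000
  k2 = f(0.180000, 1.760000) = -0.221760
  y ← 1.760000 + 0.36·(-0.221760) = 1.680166
y(0.36) ≈ 1.6802

1.6802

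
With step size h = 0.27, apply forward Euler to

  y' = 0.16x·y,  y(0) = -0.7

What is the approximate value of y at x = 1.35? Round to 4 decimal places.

-0.7850

Euler: y_{n+1} = y_n + h·f(x_n, y_n).
x=0.000000, y=-0.700000: f=0.000000 → y ← -0.700000 + 0.27·0.000000 = -0.700000
x=0.270000, y=-0.700000: f=-0.030240 → y ← -0.700000 + 0.27·(-0.030240) = -0.708165
x=0.540000, y=-0.708165: f=-0.061185 → y ← -0.708165 + 0.27·(-0.061185) = -0.724685
x=0.810000, y=-0.724685: f=-0.093919 → y ← -0.724685 + 0.27·(-0.093919) = -0.750043
x=1.080000, y=-0.750043: f=-0.129607 → y ← -0.750043 + 0.27·(-0.129607) = -0.785037
y(1.35) ≈ -0.7850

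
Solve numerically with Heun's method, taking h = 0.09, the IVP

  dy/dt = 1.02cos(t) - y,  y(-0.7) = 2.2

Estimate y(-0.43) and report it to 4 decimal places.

Heun: k1 = f(t_n, y_n); k2 = f(t_n + h, y_n + h·k1); y_{n+1} = y_n + (h/2)·(k1 + k2).
t=-0.700000, y=2.200000:
  k1 = f(-0.700000, 2.200000) = -1.419861
  k2 = f(-0.610000, 2.072213) = -1.236172
  y ← 2.200000 + (0.09/2)·(-1.419861 + (-1.236172)) = 2.080479
t=-0.610000, y=2.080479:
  k1 = f(-0.610000, 2.080479) = -1.244438
  k2 = f(-0.520000, 1.968479) = -1.083304
  y ← 2.080479 + (0.09/2)·(-1.244438 + (-1.083304)) = 1.975730
t=-0.520000, y=1.975730:
  k1 = f(-0.520000, 1.975730) = -1.090555
  k2 = f(-0.430000, 1.877580) = -0.950435
  y ← 1.975730 + (0.09/2)·(-1.090555 + (-0.950435)) = 1.883886
y(-0.43) ≈ 1.8839

1.8839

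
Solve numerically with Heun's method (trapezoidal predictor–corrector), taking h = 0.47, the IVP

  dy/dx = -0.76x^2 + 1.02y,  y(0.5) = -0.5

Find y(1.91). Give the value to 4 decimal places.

Heun: k1 = f(x_n, y_n); k2 = f(x_n + h, y_n + h·k1); y_{n+1} = y_n + (h/2)·(k1 + k2).
x=0.500000, y=-0.500000:
  k1 = f(0.500000, -0.500000) = -0.700000
  k2 = f(0.970000, -0.829000) = -1.560664
  y ← -0.500000 + (0.47/2)·(-0.700000 + (-1.560664)) = -1.031256
x=0.970000, y=-1.031256:
  k1 = f(0.970000, -1.031256) = -1.766965
  k2 = f(1.440000, -1.861730) = -3.474900
  y ← -1.031256 + (0.47/2)·(-1.766965 + (-3.474900)) = -2.263094
x=1.440000, y=-2.263094:
  k1 = f(1.440000, -2.263094) = -3.884292
  k2 = f(1.910000, -4.088712) = -6.943042
  y ← -2.263094 + (0.47/2)·(-3.884292 + (-6.943042)) = -4.807518
y(1.91) ≈ -4.8075

-4.8075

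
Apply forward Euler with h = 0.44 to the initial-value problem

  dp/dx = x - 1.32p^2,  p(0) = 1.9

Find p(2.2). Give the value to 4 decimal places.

Euler: p_{n+1} = p_n + h·f(x_n, p_n).
x=0.000000, p=1.900000: f=-4.765200 → p ← 1.900000 + 0.44·(-4.765200) = -0.196688
x=0.440000, p=-0.196688: f=0.388934 → p ← -0.196688 + 0.44·0.388934 = -0.025557
x=0.880000, p=-0.025557: f=0.879138 → p ← -0.025557 + 0.44·0.879138 = 0.361264
x=1.320000, p=0.361264: f=1.147725 → p ← 0.361264 + 0.44·1.147725 = 0.866263
x=1.760000, p=0.866263: f=0.769457 → p ← 0.866263 + 0.44·0.769457 = 1.204824
p(2.2) ≈ 1.2048

1.2048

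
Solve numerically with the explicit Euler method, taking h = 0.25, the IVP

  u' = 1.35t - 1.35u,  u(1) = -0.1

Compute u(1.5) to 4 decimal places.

0.6016

Euler: u_{n+1} = u_n + h·f(t_n, u_n).
t=1.000000, u=-0.100000: f=1.485000 → u ← -0.100000 + 0.25·1.485000 = 0.271250
t=1.250000, u=0.271250: f=1.321312 → u ← 0.271250 + 0.25·1.321312 = 0.601578
u(1.5) ≈ 0.6016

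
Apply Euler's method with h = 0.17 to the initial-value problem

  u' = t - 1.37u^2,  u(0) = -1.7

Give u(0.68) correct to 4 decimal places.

-17.1118

Euler: u_{n+1} = u_n + h·f(t_n, u_n).
t=0.000000, u=-1.700000: f=-3.959300 → u ← -1.700000 + 0.17·(-3.959300) = -2.373081
t=0.170000, u=-2.373081: f=-7.545173 → u ← -2.373081 + 0.17·(-7.545173) = -3.655760
t=0.340000, u=-3.655760: f=-17.969481 → u ← -3.655760 + 0.17·(-17.969481) = -6.710572
t=0.510000, u=-6.710572: f=-61.183538 → u ← -6.710572 + 0.17·(-61.183538) = -17.111774
u(0.68) ≈ -17.1118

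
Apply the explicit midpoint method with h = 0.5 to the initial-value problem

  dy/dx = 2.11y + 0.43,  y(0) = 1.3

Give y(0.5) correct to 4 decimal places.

Midpoint: k1 = f(x_n, y_n); k2 = f(x_n + h/2, y_n + (h/2)·k1); y_{n+1} = y_n + h·k2.
x=0.000000, y=1.300000:
  k1 = f(0.000000, 1.300000) = 3.173000
  k2 = f(0.250000, 2.093250) = 4.846757
  y ← 1.300000 + 0.5·4.846757 = 3.723379
y(0.5) ≈ 3.7234

3.7234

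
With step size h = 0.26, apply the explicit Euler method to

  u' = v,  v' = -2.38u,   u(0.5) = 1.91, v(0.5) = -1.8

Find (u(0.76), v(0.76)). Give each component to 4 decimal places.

Euler on (u,v): u_{n+1} = u_n + h·u', v_{n+1} = v_n + h·v'.
0.500000: (1.910000, -1.800000); f=(-1.800000, -4.545800) → (1.442000, -2.981908)
(u(0.76), v(0.76)) ≈ (1.4420, -2.9819)

1.4420, -2.9819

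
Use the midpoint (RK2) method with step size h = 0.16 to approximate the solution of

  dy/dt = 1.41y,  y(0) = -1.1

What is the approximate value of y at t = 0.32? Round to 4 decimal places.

Midpoint: k1 = f(t_n, y_n); k2 = f(t_n + h/2, y_n + (h/2)·k1); y_{n+1} = y_n + h·k2.
t=0.000000, y=-1.100000:
  k1 = f(0.000000, -1.100000) = -1.551000
  k2 = f(0.080000, -1.224080) = -1.725953
  y ← -1.100000 + 0.16·(-1.725953) = -1.376152
t=0.160000, y=-1.376152:
  k1 = f(0.160000, -1.376152) = -1.940375
  k2 = f(0.240000, -1.531382) = -2.159249
  y ← -1.376152 + 0.16·(-2.159249) = -1.721632
y(0.32) ≈ -1.7216

-1.7216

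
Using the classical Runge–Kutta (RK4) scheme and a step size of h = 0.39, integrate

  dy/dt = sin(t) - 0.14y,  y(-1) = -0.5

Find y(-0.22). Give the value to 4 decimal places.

-0.8567

RK4: k1 = f(t_n, y_n); k2 = f(t_n + h/2, y_n + (h/2)·k1); k3 = f(t_n + h/2, y_n + (h/2)·k2); k4 = f(t_n + h, y_n + h·k3); y_{n+1} = y_n + (h/6)·(k1 + 2k2 + 2k3 + k4).
t=-1.000000, y=-0.500000:
  k1 = f(-1.000000, -0.500000) = -0.771471
  k2 = f(-0.805000, -0.650437) = -0.629769
  k3 = f(-0.805000, -0.622805) = -0.633638
  k4 = f(-0.610000, -0.747119) = -0.468271
  y ← -0.500000 + (0.39/6)·(k1 + 2k2 + 2k3 + k4) = -0.744826
t=-0.610000, y=-0.744826:
  k1 = f(-0.610000, -0.744826) = -0.468592
  k2 = f(-0.415000, -0.836202) = -0.286122
  k3 = f(-0.415000, -0.800620) = -0.291103
  k4 = f(-0.220000, -0.858356) = -0.098060
  y ← -0.744826 + (0.39/6)·(k1 + 2k2 + 2k3 + k4) = -0.856698
y(-0.22) ≈ -0.8567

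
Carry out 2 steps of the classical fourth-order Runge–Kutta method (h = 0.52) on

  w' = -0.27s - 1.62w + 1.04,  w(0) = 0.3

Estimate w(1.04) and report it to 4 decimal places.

0.4878

RK4: k1 = f(s_n, w_n); k2 = f(s_n + h/2, w_n + (h/2)·k1); k3 = f(s_n + h/2, w_n + (h/2)·k2); k4 = f(s_n + h, w_n + h·k3); w_{n+1} = w_n + (h/6)·(k1 + 2k2 + 2k3 + k4).
s=0.000000, w=0.300000:
  k1 = f(0.000000, 0.300000) = 0.554000
  k2 = f(0.260000, 0.444040) = 0.250455
  k3 = f(0.260000, 0.365118) = 0.378308
  k4 = f(0.520000, 0.496720) = 0.094913
  w ← 0.300000 + (0.52/6)·(k1 + 2k2 + 2k3 + k4) = 0.465225
s=0.520000, w=0.465225:
  k1 = f(0.520000, 0.465225) = 0.145936
  k2 = f(0.780000, 0.503168) = 0.014268
  k3 = f(0.780000, 0.468934) = 0.069726
  k4 = f(1.040000, 0.501482) = -0.053202
  w ← 0.465225 + (0.52/6)·(k1 + 2k2 + 2k3 + k4) = 0.487821
w(1.04) ≈ 0.4878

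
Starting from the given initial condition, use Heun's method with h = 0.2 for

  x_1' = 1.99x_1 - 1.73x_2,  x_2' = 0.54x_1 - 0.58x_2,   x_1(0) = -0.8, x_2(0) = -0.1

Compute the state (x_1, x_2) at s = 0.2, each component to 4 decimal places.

Heun on (x_1,x_2): k1 = f(s_n, state_n); k2 = f(s_n + h, state_n + h·k1); state_{n+1} = state_n + (h/2)·(k1 + k2).
0.000000: (-0.800000, -0.100000)
  k1 = (-1.419000, -0.374000)
  predictor → (-1.083800, -0.174800)
  k2 = (-1.854358, -0.483868)
  → (-1.127336, -0.185787)
(x_1(0.2), x_2(0.2)) ≈ (-1.1273, -0.1858)

-1.1273, -0.1858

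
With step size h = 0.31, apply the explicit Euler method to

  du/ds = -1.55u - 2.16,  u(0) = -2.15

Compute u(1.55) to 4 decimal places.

-1.4222

Euler: u_{n+1} = u_n + h·f(s_n, u_n).
s=0.000000, u=-2.150000: f=1.172500 → u ← -2.150000 + 0.31·1.172500 = -1.786525
s=0.310000, u=-1.786525: f=0.609114 → u ← -1.786525 + 0.31·0.609114 = -1.597700
s=0.620000, u=-1.597700: f=0.316435 → u ← -1.597700 + 0.31·0.316435 = -1.499605
s=0.930000, u=-1.499605: f=0.164388 → u ← -1.499605 + 0.31·0.164388 = -1.448645
s=1.240000, u=-1.448645: f=0.085399 → u ← -1.448645 + 0.31·0.085399 = -1.422171
u(1.55) ≈ -1.4222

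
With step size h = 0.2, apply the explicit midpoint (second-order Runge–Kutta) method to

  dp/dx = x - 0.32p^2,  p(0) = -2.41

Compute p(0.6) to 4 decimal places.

Midpoint: k1 = f(x_n, p_n); k2 = f(x_n + h/2, p_n + (h/2)·k1); p_{n+1} = p_n + h·k2.
x=0.000000, p=-2.410000:
  k1 = f(0.000000, -2.410000) = -1.858592
  k2 = f(0.100000, -2.595859) = -2.056315
  p ← -2.410000 + 0.2·(-2.056315) = -2.821263
x=0.200000, p=-2.821263:
  k1 = f(0.200000, -2.821263) = -2.347048
  k2 = f(0.300000, -3.055968) = -2.688461
  p ← -2.821263 + 0.2·(-2.688461) = -3.358955
x=0.400000, p=-3.358955:
  k1 = f(0.400000, -3.358955) = -3.210426
  k2 = f(0.500000, -3.679998) = -3.833563
  p ← -3.358955 + 0.2·(-3.833563) = -4.125668
p(0.6) ≈ -4.1257

-4.1257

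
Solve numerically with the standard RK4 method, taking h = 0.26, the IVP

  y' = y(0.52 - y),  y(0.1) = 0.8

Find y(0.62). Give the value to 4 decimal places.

RK4: k1 = f(x_n, y_n); k2 = f(x_n + h/2, y_n + (h/2)·k1); k3 = f(x_n + h/2, y_n + (h/2)·k2); k4 = f(x_n + h, y_n + h·k3); y_{n+1} = y_n + (h/6)·(k1 + 2k2 + 2k3 + k4).
x=0.100000, y=0.800000:
  k1 = f(0.100000, 0.800000) = -0.224000
  k2 = f(0.230000, 0.770880) = -0.193398
  k3 = f(0.230000, 0.774858) = -0.197479
  k4 = f(0.360000, 0.748655) = -0.171184
  y ← 0.800000 + (0.26/6)·(k1 + 2k2 + 2k3 + k4) = 0.748999
x=0.360000, y=0.748999:
  k1 = f(0.360000, 0.748999) = -0.171520
  k2 = f(0.490000, 0.726702) = -0.150210
  k3 = f(0.490000, 0.729472) = -0.152804
  k4 = f(0.620000, 0.709270) = -0.134244
  y ← 0.748999 + (0.26/6)·(k1 + 2k2 + 2k3 + k4) = 0.709488
y(0.62) ≈ 0.7095

0.7095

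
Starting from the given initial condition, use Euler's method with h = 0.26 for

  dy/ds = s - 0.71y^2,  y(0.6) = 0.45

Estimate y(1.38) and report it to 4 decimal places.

Euler: y_{n+1} = y_n + h·f(s_n, y_n).
s=0.600000, y=0.450000: f=0.456225 → y ← 0.450000 + 0.26·0.456225 = 0.568619
s=0.860000, y=0.568619: f=0.630438 → y ← 0.568619 + 0.26·0.630438 = 0.732532
s=1.120000, y=0.732532: f=0.739011 → y ← 0.732532 + 0.26·0.739011 = 0.924675
y(1.38) ≈ 0.9247

0.9247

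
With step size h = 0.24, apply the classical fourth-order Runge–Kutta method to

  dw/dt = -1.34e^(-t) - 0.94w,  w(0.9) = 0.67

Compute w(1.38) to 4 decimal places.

0.2625

RK4: k1 = f(t_n, w_n); k2 = f(t_n + h/2, w_n + (h/2)·k1); k3 = f(t_n + h/2, w_n + (h/2)·k2); k4 = f(t_n + h, w_n + h·k3); w_{n+1} = w_n + (h/6)·(k1 + 2k2 + 2k3 + k4).
t=0.900000, w=0.670000:
  k1 = f(0.900000, 0.670000) = -1.174603
  k2 = f(1.020000, 0.529048) = -0.980502
  k3 = f(1.020000, 0.552340) = -1.002397
  k4 = f(1.140000, 0.429425) = -0.832217
  w ← 0.670000 + (0.24/6)·(k1 + 2k2 + 2k3 + k4) = 0.431095
t=1.140000, w=0.431095:
  k1 = f(1.140000, 0.431095) = -0.833787
  k2 = f(1.260000, 0.331041) = -0.691275
  k3 = f(1.260000, 0.348142) = -0.707350
  k4 = f(1.380000, 0.261331) = -0.582767
  w ← 0.431095 + (0.24/6)·(k1 + 2k2 + 2k3 + k4) = 0.262543
w(1.38) ≈ 0.2625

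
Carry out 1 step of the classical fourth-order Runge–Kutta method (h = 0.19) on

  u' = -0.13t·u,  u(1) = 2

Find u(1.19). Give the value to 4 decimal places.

1.9466

RK4: k1 = f(t_n, u_n); k2 = f(t_n + h/2, u_n + (h/2)·k1); k3 = f(t_n + h/2, u_n + (h/2)·k2); k4 = f(t_n + h, u_n + h·k3); u_{n+1} = u_n + (h/6)·(k1 + 2k2 + 2k3 + k4).
t=1.000000, u=2.000000:
  k1 = f(1.000000, 2.000000) = -0.260000
  k2 = f(1.095000, 1.975300) = -0.281184
  k3 = f(1.095000, 1.973288) = -0.280897
  k4 = f(1.190000, 1.946629) = -0.301144
  u ← 2.000000 + (0.19/6)·(k1 + 2k2 + 2k3 + k4) = 1.946632
u(1.19) ≈ 1.9466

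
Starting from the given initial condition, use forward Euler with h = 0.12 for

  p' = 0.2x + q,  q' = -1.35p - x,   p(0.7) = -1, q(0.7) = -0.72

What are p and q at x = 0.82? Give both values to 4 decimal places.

Euler on (p,q): p_{n+1} = p_n + h·p', q_{n+1} = q_n + h·q'.
0.700000: (-1.000000, -0.720000); f=(-0.580000, 0.650000) → (-1.069600, -0.642000)
(p(0.82), q(0.82)) ≈ (-1.0696, -0.6420)

-1.0696, -0.6420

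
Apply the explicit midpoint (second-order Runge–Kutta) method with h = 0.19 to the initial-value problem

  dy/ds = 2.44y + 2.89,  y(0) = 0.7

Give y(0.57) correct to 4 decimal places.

Midpoint: k1 = f(s_n, y_n); k2 = f(s_n + h/2, y_n + (h/2)·k1); y_{n+1} = y_n + h·k2.
s=0.000000, y=0.700000:
  k1 = f(0.000000, 0.700000) = 4.598000
  k2 = f(0.095000, 1.136810) = 5.663816
  y ← 0.700000 + 0.19·5.663816 = 1.776125
s=0.190000, y=1.776125:
  k1 = f(0.190000, 1.776125) = 7.223745
  k2 = f(0.285000, 2.462381) = 8.898209
  y ← 1.776125 + 0.19·8.898209 = 3.466785
s=0.380000, y=3.466785:
  k1 = f(0.380000, 3.466785) = 11.348955
  k2 = f(0.475000, 4.544936) = 13.979643
  y ← 3.466785 + 0.19·13.979643 = 6.122917
y(0.57) ≈ 6.1229

6.1229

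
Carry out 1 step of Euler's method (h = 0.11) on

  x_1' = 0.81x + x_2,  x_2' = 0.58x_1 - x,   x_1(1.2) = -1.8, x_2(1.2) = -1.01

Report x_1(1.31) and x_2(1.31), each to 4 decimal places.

Euler on (x_1,x_2): x_1_{n+1} = x_1_n + h·x_1', x_2_{n+1} = x_2_n + h·x_2'.
1.200000: (-1.800000, -1.010000); f=(-0.038000, -2.244000) → (-1.804180, -1.256840)
(x_1(1.31), x_2(1.31)) ≈ (-1.8042, -1.2568)

-1.8042, -1.2568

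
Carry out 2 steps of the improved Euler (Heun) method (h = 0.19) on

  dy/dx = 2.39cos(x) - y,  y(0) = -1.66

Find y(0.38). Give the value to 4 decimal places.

-0.4098

Heun: k1 = f(x_n, y_n); k2 = f(x_n + h, y_n + h·k1); y_{n+1} = y_n + (h/2)·(k1 + k2).
x=0.000000, y=-1.660000:
  k1 = f(0.000000, -1.660000) = 4.050000
  k2 = f(0.190000, -0.890500) = 3.237490
  y ← -1.660000 + (0.19/2)·(4.050000 + 3.237490) = -0.967688
x=0.190000, y=-0.967688:
  k1 = f(0.190000, -0.967688) = 3.314679
  k2 = f(0.380000, -0.337900) = 2.557408
  y ← -0.967688 + (0.19/2)·(3.314679 + 2.557408) = -0.409840
y(0.38) ≈ -0.4098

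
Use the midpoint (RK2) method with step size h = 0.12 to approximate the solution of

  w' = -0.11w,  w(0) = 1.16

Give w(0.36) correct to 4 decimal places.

1.1150

Midpoint: k1 = f(t_n, w_n); k2 = f(t_n + h/2, w_n + (h/2)·k1); w_{n+1} = w_n + h·k2.
t=0.000000, w=1.160000:
  k1 = f(0.000000, 1.160000) = -0.127600
  k2 = f(0.060000, 1.152344) = -0.126758
  w ← 1.160000 + 0.12·(-0.126758) = 1.144789
t=0.120000, w=1.144789:
  k1 = f(0.120000, 1.144789) = -0.125927
  k2 = f(0.180000, 1.137233) = -0.125096
  w ← 1.144789 + 0.12·(-0.125096) = 1.129778
t=0.240000, w=1.129778:
  k1 = f(0.240000, 1.129778) = -0.124276
  k2 = f(0.300000, 1.122321) = -0.123455
  w ← 1.129778 + 0.12·(-0.123455) = 1.114963
w(0.36) ≈ 1.1150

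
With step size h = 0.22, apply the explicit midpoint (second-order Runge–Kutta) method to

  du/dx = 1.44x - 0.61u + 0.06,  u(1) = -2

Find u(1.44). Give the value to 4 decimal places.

-0.8230

Midpoint: k1 = f(x_n, u_n); k2 = f(x_n + h/2, u_n + (h/2)·k1); u_{n+1} = u_n + h·k2.
x=1.000000, u=-2.000000:
  k1 = f(1.000000, -2.000000) = 2.720000
  k2 = f(1.110000, -1.700800) = 2.695888
  u ← -2.000000 + 0.22·2.695888 = -1.406905
x=1.220000, u=-1.406905:
  k1 = f(1.220000, -1.406905) = 2.675012
  k2 = f(1.330000, -1.112653) = 2.653919
  u ← -1.406905 + 0.22·2.653919 = -0.823043
u(1.44) ≈ -0.8230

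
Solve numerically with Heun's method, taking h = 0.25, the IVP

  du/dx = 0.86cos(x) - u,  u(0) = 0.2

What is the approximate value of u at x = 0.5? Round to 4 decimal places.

0.4389

Heun: k1 = f(x_n, u_n); k2 = f(x_n + h, u_n + h·k1); u_{n+1} = u_n + (h/2)·(k1 + k2).
x=0.000000, u=0.200000:
  k1 = f(0.000000, 0.200000) = 0.660000
  k2 = f(0.250000, 0.365000) = 0.468265
  u ← 0.200000 + (0.25/2)·(0.660000 + 0.468265) = 0.341033
x=0.250000, u=0.341033:
  k1 = f(0.250000, 0.341033) = 0.492232
  k2 = f(0.500000, 0.464091) = 0.290630
  u ← 0.341033 + (0.25/2)·(0.492232 + 0.290630) = 0.438891
u(0.5) ≈ 0.4389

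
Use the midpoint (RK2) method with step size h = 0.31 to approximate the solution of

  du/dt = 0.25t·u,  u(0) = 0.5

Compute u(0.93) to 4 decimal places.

Midpoint: k1 = f(t_n, u_n); k2 = f(t_n + h/2, u_n + (h/2)·k1); u_{n+1} = u_n + h·k2.
t=0.000000, u=0.500000:
  k1 = f(0.000000, 0.500000) = 0.000000
  k2 = f(0.155000, 0.500000) = 0.019375
  u ← 0.500000 + 0.31·0.019375 = 0.506006
t=0.310000, u=0.506006:
  k1 = f(0.310000, 0.506006) = 0.039215
  k2 = f(0.465000, 0.512085) = 0.059530
  u ← 0.506006 + 0.31·0.059530 = 0.524461
t=0.620000, u=0.524461:
  k1 = f(0.620000, 0.524461) = 0.081291
  k2 = f(0.775000, 0.537061) = 0.104056
  u ← 0.524461 + 0.31·0.104056 = 0.556718
u(0.93) ≈ 0.5567

0.5567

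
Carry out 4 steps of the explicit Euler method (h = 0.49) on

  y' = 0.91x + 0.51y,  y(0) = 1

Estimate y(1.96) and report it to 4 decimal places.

3.9836

Euler: y_{n+1} = y_n + h·f(x_n, y_n).
x=0.000000, y=1.000000: f=0.510000 → y ← 1.000000 + 0.49·0.510000 = 1.249900
x=0.490000, y=1.249900: f=1.083349 → y ← 1.249900 + 0.49·1.083349 = 1.780741
x=0.980000, y=1.780741: f=1.799978 → y ← 1.780741 + 0.49·1.799978 = 2.662730
x=1.470000, y=2.662730: f=2.695692 → y ← 2.662730 + 0.49·2.695692 = 3.983619
y(1.96) ≈ 3.9836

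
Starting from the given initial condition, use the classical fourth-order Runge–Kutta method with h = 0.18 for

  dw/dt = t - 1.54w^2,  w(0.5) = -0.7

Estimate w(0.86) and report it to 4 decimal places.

RK4: k1 = f(t_n, w_n); k2 = f(t_n + h/2, w_n + (h/2)·k1); k3 = f(t_n + h/2, w_n + (h/2)·k2); k4 = f(t_n + h, w_n + h·k3); w_{n+1} = w_n + (h/6)·(k1 + 2k2 + 2k3 + k4).
t=0.500000, w=-0.700000:
  k1 = f(0.500000, -0.700000) = -0.254600
  k2 = f(0.590000, -0.722914) = -0.214811
  k3 = f(0.590000, -0.719333) = -0.206858
  k4 = f(0.680000, -0.737234) = -0.157012
  w ← -0.700000 + (0.18/6)·(k1 + 2k2 + 2k3 + k4) = -0.737648
t=0.680000, w=-0.737648:
  k1 = f(0.680000, -0.737648) = -0.157953
  k2 = f(0.770000, -0.751864) = -0.100562
  k3 = f(0.770000, -0.746699) = -0.088642
  k4 = f(0.860000, -0.753604) = -0.014595
  w ← -0.737648 + (0.18/6)·(k1 + 2k2 + 2k3 + k4) = -0.754177
w(0.86) ≈ -0.7542

-0.7542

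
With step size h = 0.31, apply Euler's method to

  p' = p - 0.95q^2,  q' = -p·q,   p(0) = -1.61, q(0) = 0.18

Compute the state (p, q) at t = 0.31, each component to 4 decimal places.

-2.1186, 0.2698

Euler on (p,q): p_{n+1} = p_n + h·p', q_{n+1} = q_n + h·q'.
0.000000: (-1.610000, 0.180000); f=(-1.640780, 0.289800) → (-2.118642, 0.269838)
(p(0.31), q(0.31)) ≈ (-2.1186, 0.2698)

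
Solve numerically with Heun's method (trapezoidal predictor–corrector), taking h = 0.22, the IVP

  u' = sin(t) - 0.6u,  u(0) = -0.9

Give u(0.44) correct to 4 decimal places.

-0.6030

Heun: k1 = f(t_n, u_n); k2 = f(t_n + h, u_n + h·k1); u_{n+1} = u_n + (h/2)·(k1 + k2).
t=0.000000, u=-0.900000:
  k1 = f(0.000000, -0.900000) = 0.540000
  k2 = f(0.220000, -0.781200) = 0.686950
  u ← -0.900000 + (0.22/2)·(0.540000 + 0.686950) = -0.765036
t=0.220000, u=-0.765036:
  k1 = f(0.220000, -0.765036) = 0.677251
  k2 = f(0.440000, -0.616040) = 0.795564
  u ← -0.765036 + (0.22/2)·(0.677251 + 0.795564) = -0.603026
u(0.44) ≈ -0.6030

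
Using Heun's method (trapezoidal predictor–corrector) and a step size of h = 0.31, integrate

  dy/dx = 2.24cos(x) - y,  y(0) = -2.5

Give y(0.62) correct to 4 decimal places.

-0.4302

Heun: k1 = f(x_n, y_n); k2 = f(x_n + h, y_n + h·k1); y_{n+1} = y_n + (h/2)·(k1 + k2).
x=0.000000, y=-2.500000:
  k1 = f(0.000000, -2.500000) = 4.740000
  k2 = f(0.310000, -1.030600) = 3.163827
  y ← -2.500000 + (0.31/2)·(4.740000 + 3.163827) = -1.274907
x=0.310000, y=-1.274907:
  k1 = f(0.310000, -1.274907) = 3.408134
  k2 = f(0.620000, -0.218385) = 2.041473
  y ← -1.274907 + (0.31/2)·(3.408134 + 2.041473) = -0.430218
y(0.62) ≈ -0.4302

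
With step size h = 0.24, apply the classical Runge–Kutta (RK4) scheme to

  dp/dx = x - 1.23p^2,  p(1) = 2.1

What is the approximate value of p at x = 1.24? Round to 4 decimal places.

RK4: k1 = f(x_n, p_n); k2 = f(x_n + h/2, p_n + (h/2)·k1); k3 = f(x_n + h/2, p_n + (h/2)·k2); k4 = f(x_n + h, p_n + h·k3); p_{n+1} = p_n + (h/6)·(k1 + 2k2 + 2k3 + k4).
x=1.000000, p=2.100000:
  k1 = f(1.000000, 2.100000) = -4.424300
  k2 = f(1.120000, 1.569084) = -1.908290
  k3 = f(1.120000, 1.871005) = -3.185812
  k4 = f(1.240000, 1.335405) = -0.953467
  p ← 2.100000 + (0.24/6)·(k1 + 2k2 + 2k3 + k4) = 1.477361
p(1.24) ≈ 1.4774

1.4774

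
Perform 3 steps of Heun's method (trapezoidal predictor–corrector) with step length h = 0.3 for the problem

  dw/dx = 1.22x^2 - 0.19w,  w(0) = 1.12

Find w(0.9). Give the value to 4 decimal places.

1.2460

Heun: k1 = f(x_n, w_n); k2 = f(x_n + h, w_n + h·k1); w_{n+1} = w_n + (h/2)·(k1 + k2).
x=0.000000, w=1.120000:
  k1 = f(0.000000, 1.120000) = -0.212800
  k2 = f(0.300000, 1.056160) = -0.090870
  w ← 1.120000 + (0.3/2)·(-0.212800 + (-0.090870)) = 1.074449
x=0.300000, w=1.074449:
  k1 = f(0.300000, 1.074449) = -0.094345
  k2 = f(0.600000, 1.046146) = 0.240432
  w ← 1.074449 + (0.3/2)·(-0.094345 + 0.240432) = 1.096362
x=0.600000, w=1.096362:
  k1 = f(0.600000, 1.096362) = 0.230891
  k2 = f(0.900000, 1.165630) = 0.766730
  w ← 1.096362 + (0.3/2)·(0.230891 + 0.766730) = 1.246006
w(0.9) ≈ 1.2460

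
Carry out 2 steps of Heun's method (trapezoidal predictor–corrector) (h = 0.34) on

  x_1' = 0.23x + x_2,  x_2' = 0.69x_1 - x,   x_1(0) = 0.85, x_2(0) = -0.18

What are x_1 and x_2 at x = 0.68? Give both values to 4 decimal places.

0.8741, -0.0215

Heun on (x_1,x_2): k1 = f(x_n, state_n); k2 = f(x_n + h, state_n + h·k1); state_{n+1} = state_n + (h/2)·(k1 + k2).
0.000000: (0.850000, -0.180000)
  k1 = (-0.180000, 0.586500)
  predictor → (0.788800, 0.019410)
  k2 = (0.097610, 0.204272)
  → (0.835994, -0.045569)
0.340000: (0.835994, -0.045569)
  k1 = (0.032631, 0.236836)
  predictor → (0.847088, 0.034955)
  k2 = (0.191355, -0.095509)
  → (0.874071, -0.021543)
(x_1(0.68), x_2(0.68)) ≈ (0.8741, -0.0215)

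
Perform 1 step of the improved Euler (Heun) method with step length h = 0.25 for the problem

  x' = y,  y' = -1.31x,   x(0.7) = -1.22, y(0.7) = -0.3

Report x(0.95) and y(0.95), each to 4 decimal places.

Heun on (x,y): k1 = f(t_n, state_n); k2 = f(t_n + h, state_n + h·k1); state_{n+1} = state_n + (h/2)·(k1 + k2).
0.700000: (-1.220000, -0.300000)
  k1 = (-0.300000, 1.598200)
  predictor → (-1.295000, 0.099550)
  k2 = (0.099550, 1.696450)
  → (-1.245056, 0.111831)
(x(0.95), y(0.95)) ≈ (-1.2451, 0.1118)

-1.2451, 0.1118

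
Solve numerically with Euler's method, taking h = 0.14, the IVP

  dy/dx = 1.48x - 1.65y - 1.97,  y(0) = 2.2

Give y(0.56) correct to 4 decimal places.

0.1417

Euler: y_{n+1} = y_n + h·f(x_n, y_n).
x=0.000000, y=2.200000: f=-5.600000 → y ← 2.200000 + 0.14·(-5.600000) = 1.416000
x=0.140000, y=1.416000: f=-4.099200 → y ← 1.416000 + 0.14·(-4.099200) = 0.842112
x=0.280000, y=0.842112: f=-2.945085 → y ← 0.842112 + 0.14·(-2.945085) = 0.429800
x=0.420000, y=0.429800: f=-2.057570 → y ← 0.429800 + 0.14·(-2.057570) = 0.141740
y(0.56) ≈ 0.1417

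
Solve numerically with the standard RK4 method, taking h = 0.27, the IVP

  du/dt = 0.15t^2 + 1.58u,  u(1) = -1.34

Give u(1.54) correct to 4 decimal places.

-2.9476

RK4: k1 = f(t_n, u_n); k2 = f(t_n + h/2, u_n + (h/2)·k1); k3 = f(t_n + h/2, u_n + (h/2)·k2); k4 = f(t_n + h, u_n + h·k3); u_{n+1} = u_n + (h/6)·(k1 + 2k2 + 2k3 + k4).
t=1.000000, u=-1.340000:
  k1 = f(1.000000, -1.340000) = -1.967200
  k2 = f(1.135000, -1.605572) = -2.343570
  k3 = f(1.135000, -1.656382) = -2.423850
  k4 = f(1.270000, -1.994439) = -2.909279
  u ← -1.340000 + (0.27/6)·(k1 + 2k2 + 2k3 + k4) = -1.988509
t=1.270000, u=-1.988509:
  k1 = f(1.270000, -1.988509) = -2.899910
  k2 = f(1.405000, -2.379997) = -3.464292
  k3 = f(1.405000, -2.456189) = -3.584674
  k4 = f(1.540000, -2.956371) = -4.315327
  u ← -1.988509 + (0.27/6)·(k1 + 2k2 + 2k3 + k4) = -2.947602
u(1.54) ≈ -2.9476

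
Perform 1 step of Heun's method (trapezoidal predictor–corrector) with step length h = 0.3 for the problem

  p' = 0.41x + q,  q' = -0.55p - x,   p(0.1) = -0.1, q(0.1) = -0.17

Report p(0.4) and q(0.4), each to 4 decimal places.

Heun on (p,q): k1 = f(x_n, state_n); k2 = f(x_n + h, state_n + h·k1); state_{n+1} = state_n + (h/2)·(k1 + k2).
0.100000: (-0.100000, -0.170000)
  k1 = (-0.129000, -0.045000)
  predictor → (-0.138700, -0.183500)
  k2 = (-0.019500, -0.323715)
  → (-0.122275, -0.225307)
(p(0.4), q(0.4)) ≈ (-0.1223, -0.2253)

-0.1223, -0.2253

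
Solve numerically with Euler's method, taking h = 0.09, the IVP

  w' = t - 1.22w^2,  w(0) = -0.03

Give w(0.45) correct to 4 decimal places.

0.0507

Euler: w_{n+1} = w_n + h·f(t_n, w_n).
t=0.000000, w=-0.030000: f=-0.001098 → w ← -0.030000 + 0.09·(-0.001098) = -0.030099
t=0.090000, w=-0.030099: f=0.088895 → w ← -0.030099 + 0.09·0.088895 = -0.022098
t=0.180000, w=-0.022098: f=0.179404 → w ← -0.022098 + 0.09·0.179404 = -0.005952
t=0.270000, w=-0.005952: f=0.269957 → w ← -0.005952 + 0.09·0.269957 = 0.018344
t=0.360000, w=0.018344: f=0.359589 → w ← 0.018344 + 0.09·0.359589 = 0.050707
w(0.45) ≈ 0.0507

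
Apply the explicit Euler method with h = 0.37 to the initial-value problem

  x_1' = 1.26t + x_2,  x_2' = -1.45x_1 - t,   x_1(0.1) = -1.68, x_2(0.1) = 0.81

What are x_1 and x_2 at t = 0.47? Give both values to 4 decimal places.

-1.3337, 1.6743

Euler on (x_1,x_2): x_1_{n+1} = x_1_n + h·x_1', x_2_{n+1} = x_2_n + h·x_2'.
0.100000: (-1.680000, 0.810000); f=(0.936000, 2.336000) → (-1.333680, 1.674320)
(x_1(0.47), x_2(0.47)) ≈ (-1.3337, 1.6743)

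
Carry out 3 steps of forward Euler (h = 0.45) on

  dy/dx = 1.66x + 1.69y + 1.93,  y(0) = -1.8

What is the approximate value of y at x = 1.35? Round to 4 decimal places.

-3.4682

Euler: y_{n+1} = y_n + h·f(x_n, y_n).
x=0.000000, y=-1.800000: f=-1.112000 → y ← -1.800000 + 0.45·(-1.112000) = -2.300400
x=0.450000, y=-2.300400: f=-1.210676 → y ← -2.300400 + 0.45·(-1.210676) = -2.845204
x=0.900000, y=-2.845204: f=-1.384395 → y ← -2.845204 + 0.45·(-1.384395) = -3.468182
y(1.35) ≈ -3.4682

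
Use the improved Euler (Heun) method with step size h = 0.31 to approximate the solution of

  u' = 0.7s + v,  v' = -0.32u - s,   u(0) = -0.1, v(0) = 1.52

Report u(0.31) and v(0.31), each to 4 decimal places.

Heun on (u,v): k1 = f(s_n, state_n); k2 = f(s_n + h, state_n + h·k1); state_{n+1} = state_n + (h/2)·(k1 + k2).
0.000000: (-0.100000, 1.520000)
  k1 = (1.520000, 0.032000)
  predictor → (0.371200, 1.529920)
  k2 = (1.746920, -0.428784)
  → (0.406373, 1.458498)
(u(0.31), v(0.31)) ≈ (0.4064, 1.4585)

0.4064, 1.4585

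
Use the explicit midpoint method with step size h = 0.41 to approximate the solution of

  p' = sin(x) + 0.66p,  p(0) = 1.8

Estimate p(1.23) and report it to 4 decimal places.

4.8925

Midpoint: k1 = f(x_n, p_n); k2 = f(x_n + h/2, p_n + (h/2)·k1); p_{n+1} = p_n + h·k2.
x=0.000000, p=1.800000:
  k1 = f(0.000000, 1.800000) = 1.188000
  k2 = f(0.205000, 2.043540) = 1.552304
  p ← 1.800000 + 0.41·1.552304 = 2.436444
x=0.410000, p=2.436444:
  k1 = f(0.410000, 2.436444) = 2.006663
  k2 = f(0.615000, 2.847810) = 2.456513
  p ← 2.436444 + 0.41·2.456513 = 3.443615
x=0.820000, p=3.443615:
  k1 = f(0.820000, 3.443615) = 3.003932
  k2 = f(1.025000, 4.059421) = 3.533932
  p ← 3.443615 + 0.41·3.533932 = 4.892527
p(1.23) ≈ 4.8925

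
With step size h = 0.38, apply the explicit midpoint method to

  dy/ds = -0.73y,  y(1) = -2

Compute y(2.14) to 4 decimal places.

Midpoint: k1 = f(s_n, y_n); k2 = f(s_n + h/2, y_n + (h/2)·k1); y_{n+1} = y_n + h·k2.
s=1.000000, y=-2.000000:
  k1 = f(1.000000, -2.000000) = 1.460000
  k2 = f(1.190000, -1.722600) = 1.257498
  y ← -2.000000 + 0.38·1.257498 = -1.522151
s=1.380000, y=-1.522151:
  k1 = f(1.380000, -1.522151) = 1.111170
  k2 = f(1.570000, -1.311028) = 0.957051
  y ← -1.522151 + 0.38·0.957051 = -1.158471
s=1.760000, y=-1.158471:
  k1 = f(1.760000, -1.158471) = 0.845684
  k2 = f(1.950000, -0.997791) = 0.728388
  y ← -1.158471 + 0.38·0.728388 = -0.881684
y(2.14) ≈ -0.8817

-0.8817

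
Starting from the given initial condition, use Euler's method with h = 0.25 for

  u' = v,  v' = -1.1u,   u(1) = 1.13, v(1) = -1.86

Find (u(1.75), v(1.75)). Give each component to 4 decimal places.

-0.4661, -2.3873

Euler on (u,v): u_{n+1} = u_n + h·u', v_{n+1} = v_n + h·v'.
1.000000: (1.130000, -1.860000); f=(-1.860000, -1.243000) → (0.665000, -2.170750)
1.250000: (0.665000, -2.170750); f=(-2.170750, -0.731500) → (0.122312, -2.353625)
1.500000: (0.122312, -2.353625); f=(-2.353625, -0.134544) → (-0.466094, -2.387261)
(u(1.75), v(1.75)) ≈ (-0.4661, -2.3873)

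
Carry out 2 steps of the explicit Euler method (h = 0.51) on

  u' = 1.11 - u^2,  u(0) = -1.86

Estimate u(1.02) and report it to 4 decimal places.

-7.2623

Euler: u_{n+1} = u_n + h·f(x_n, u_n).
x=0.000000, u=-1.860000: f=-2.349600 → u ← -1.860000 + 0.51·(-2.349600) = -3.058296
x=0.510000, u=-3.058296: f=-8.243174 → u ← -3.058296 + 0.51·(-8.243174) = -7.262315
u(1.02) ≈ -7.2623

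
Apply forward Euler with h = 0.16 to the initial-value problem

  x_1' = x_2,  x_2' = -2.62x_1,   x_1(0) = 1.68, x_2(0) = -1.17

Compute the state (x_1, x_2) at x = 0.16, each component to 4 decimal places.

Euler on (x_1,x_2): x_1_{n+1} = x_1_n + h·x_1', x_2_{n+1} = x_2_n + h·x_2'.
0.000000: (1.680000, -1.170000); f=(-1.170000, -4.401600) → (1.492800, -1.874256)
(x_1(0.16), x_2(0.16)) ≈ (1.4928, -1.8743)

1.4928, -1.8743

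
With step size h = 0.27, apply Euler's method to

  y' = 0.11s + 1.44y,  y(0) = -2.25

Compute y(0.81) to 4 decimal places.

Euler: y_{n+1} = y_n + h·f(s_n, y_n).
s=0.000000, y=-2.250000: f=-3.240000 → y ← -2.250000 + 0.27·(-3.240000) = -3.124800
s=0.270000, y=-3.124800: f=-4.470012 → y ← -3.124800 + 0.27·(-4.470012) = -4.331703
s=0.540000, y=-4.331703: f=-6.178253 → y ← -4.331703 + 0.27·(-6.178253) = -5.999831
y(0.81) ≈ -5.9998

-5.9998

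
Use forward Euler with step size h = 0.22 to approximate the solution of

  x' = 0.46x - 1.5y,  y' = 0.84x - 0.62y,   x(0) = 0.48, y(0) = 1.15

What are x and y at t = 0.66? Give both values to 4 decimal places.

-0.5298, 0.7950

Euler on (x,y): x_{n+1} = x_n + h·x', y_{n+1} = y_n + h·y'.
0.000000: (0.480000, 1.150000); f=(-1.504200, -0.309800) → (0.149076, 1.081844)
0.220000: (0.149076, 1.081844); f=(-1.554191, -0.545519) → (-0.192846, 0.961830)
0.440000: (-0.192846, 0.961830); f=(-1.531454, -0.758325) → (-0.529766, 0.794998)
(x(0.66), y(0.66)) ≈ (-0.5298, 0.7950)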